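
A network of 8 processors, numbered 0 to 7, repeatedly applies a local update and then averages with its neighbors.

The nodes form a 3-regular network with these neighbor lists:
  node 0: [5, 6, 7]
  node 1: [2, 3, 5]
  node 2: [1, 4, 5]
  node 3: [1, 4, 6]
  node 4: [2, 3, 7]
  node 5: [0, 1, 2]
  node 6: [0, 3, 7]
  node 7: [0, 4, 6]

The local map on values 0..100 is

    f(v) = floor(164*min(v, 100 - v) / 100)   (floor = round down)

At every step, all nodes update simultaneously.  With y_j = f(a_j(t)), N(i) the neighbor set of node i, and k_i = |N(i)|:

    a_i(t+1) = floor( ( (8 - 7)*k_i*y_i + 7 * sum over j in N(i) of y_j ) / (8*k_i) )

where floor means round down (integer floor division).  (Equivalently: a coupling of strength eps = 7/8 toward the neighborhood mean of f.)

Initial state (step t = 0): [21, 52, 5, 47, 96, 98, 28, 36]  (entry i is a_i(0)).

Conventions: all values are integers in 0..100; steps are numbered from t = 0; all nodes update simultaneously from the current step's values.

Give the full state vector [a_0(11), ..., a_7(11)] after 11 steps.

Answer: [64, 64, 63, 62, 64, 64, 64, 63]

Derivation:
t=0: [21, 52, 5, 47, 96, 98, 28, 36]
t=1: [35, 35, 26, 47, 42, 35, 55, 32]
t=2: [60, 58, 58, 67, 58, 52, 63, 64]
t=3: [65, 66, 70, 63, 61, 68, 59, 63]
t=4: [59, 53, 55, 61, 57, 53, 60, 62]
t=5: [67, 71, 74, 69, 66, 72, 64, 66]
t=6: [53, 45, 48, 53, 49, 47, 53, 55]
t=7: [75, 76, 76, 76, 76, 76, 75, 77]
t=8: [39, 39, 39, 39, 38, 39, 39, 39]
t=9: [63, 63, 62, 62, 62, 63, 63, 62]
t=10: [60, 61, 60, 60, 62, 60, 61, 60]
t=11: [64, 64, 63, 62, 64, 64, 64, 63]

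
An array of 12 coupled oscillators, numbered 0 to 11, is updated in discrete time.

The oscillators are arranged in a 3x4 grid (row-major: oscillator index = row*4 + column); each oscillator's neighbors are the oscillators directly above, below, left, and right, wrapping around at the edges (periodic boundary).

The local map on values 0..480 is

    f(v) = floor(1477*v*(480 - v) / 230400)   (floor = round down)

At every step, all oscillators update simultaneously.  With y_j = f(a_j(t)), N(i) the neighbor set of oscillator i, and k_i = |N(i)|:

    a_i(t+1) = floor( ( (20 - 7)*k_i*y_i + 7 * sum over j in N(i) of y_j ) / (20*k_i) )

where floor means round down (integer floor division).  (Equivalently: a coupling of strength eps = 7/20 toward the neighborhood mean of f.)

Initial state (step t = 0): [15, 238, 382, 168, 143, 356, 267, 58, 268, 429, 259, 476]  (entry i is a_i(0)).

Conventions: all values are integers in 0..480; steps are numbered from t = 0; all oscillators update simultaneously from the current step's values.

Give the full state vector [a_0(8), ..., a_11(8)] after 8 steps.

Answer: [349, 351, 348, 346, 349, 351, 348, 346, 348, 350, 346, 343]

Derivation:
t=0: [15, 238, 382, 168, 143, 356, 267, 58, 268, 429, 259, 476]
t=1: [149, 301, 280, 257, 274, 286, 327, 190, 280, 211, 303, 114]
t=2: [330, 346, 353, 351, 355, 352, 331, 344, 347, 358, 337, 297]
t=3: [308, 295, 292, 297, 289, 290, 308, 302, 299, 285, 307, 330]
t=4: [342, 349, 348, 344, 350, 351, 341, 342, 344, 352, 340, 326]
t=5: [299, 293, 296, 301, 293, 291, 301, 302, 299, 291, 303, 314]
t=6: [346, 350, 347, 344, 349, 351, 345, 343, 345, 350, 343, 337]
t=7: [296, 291, 295, 299, 294, 291, 297, 300, 297, 292, 299, 305]
t=8: [349, 351, 348, 346, 349, 351, 348, 346, 348, 350, 346, 343]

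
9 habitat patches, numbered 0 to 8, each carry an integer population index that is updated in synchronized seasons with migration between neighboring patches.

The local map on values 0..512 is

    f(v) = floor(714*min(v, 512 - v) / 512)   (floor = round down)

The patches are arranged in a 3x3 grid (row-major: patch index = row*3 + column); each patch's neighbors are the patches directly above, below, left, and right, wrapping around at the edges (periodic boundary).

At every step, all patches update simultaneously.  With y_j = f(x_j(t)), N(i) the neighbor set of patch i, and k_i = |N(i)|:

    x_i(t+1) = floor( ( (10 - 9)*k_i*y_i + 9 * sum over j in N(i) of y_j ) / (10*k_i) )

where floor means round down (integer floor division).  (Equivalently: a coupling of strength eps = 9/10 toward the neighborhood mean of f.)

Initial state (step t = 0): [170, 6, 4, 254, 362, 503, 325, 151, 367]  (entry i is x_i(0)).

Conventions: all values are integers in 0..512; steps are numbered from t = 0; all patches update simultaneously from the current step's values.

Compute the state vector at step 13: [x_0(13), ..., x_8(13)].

Answer: [351, 351, 351, 351, 351, 351, 351, 351, 351]

Derivation:
t=0: [170, 6, 4, 254, 362, 503, 325, 151, 367]
t=1: [164, 149, 103, 196, 152, 174, 251, 173, 129]
t=2: [241, 205, 206, 259, 237, 205, 242, 237, 237]
t=3: [317, 317, 306, 325, 314, 320, 337, 321, 311]
t=4: [266, 274, 273, 264, 267, 274, 266, 267, 267]
t=5: [338, 338, 336, 340, 337, 339, 342, 339, 337]
t=6: [240, 242, 242, 240, 241, 242, 241, 241, 241]
t=7: [335, 335, 336, 335, 336, 335, 335, 336, 336]
t=8: [245, 245, 245, 245, 245, 245, 245, 245, 245]
t=9: [341, 341, 341, 341, 341, 341, 341, 341, 341]
t=10: [238, 238, 238, 238, 238, 238, 238, 238, 238]
t=11: [331, 331, 331, 331, 331, 331, 331, 331, 331]
t=12: [252, 252, 252, 252, 252, 252, 252, 252, 252]
t=13: [351, 351, 351, 351, 351, 351, 351, 351, 351]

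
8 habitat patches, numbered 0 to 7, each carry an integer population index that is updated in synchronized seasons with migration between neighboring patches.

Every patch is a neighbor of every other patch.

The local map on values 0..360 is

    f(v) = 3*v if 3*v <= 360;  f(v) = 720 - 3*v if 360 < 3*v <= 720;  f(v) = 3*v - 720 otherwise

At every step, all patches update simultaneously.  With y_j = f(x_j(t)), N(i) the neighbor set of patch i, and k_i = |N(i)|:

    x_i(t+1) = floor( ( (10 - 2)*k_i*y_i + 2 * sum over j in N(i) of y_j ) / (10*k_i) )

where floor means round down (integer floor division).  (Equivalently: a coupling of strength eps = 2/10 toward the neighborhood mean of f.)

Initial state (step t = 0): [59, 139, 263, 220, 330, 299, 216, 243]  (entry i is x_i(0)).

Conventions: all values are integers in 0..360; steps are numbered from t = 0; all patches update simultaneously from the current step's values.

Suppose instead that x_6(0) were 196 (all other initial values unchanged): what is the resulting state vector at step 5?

Answer: [256, 325, 293, 142, 179, 256, 228, 313]
Key observation: This trace re-runs the system from the modified initial state.

Derivation:
t=0: [59, 139, 263, 220, 330, 299, 196, 243]
t=1: [170, 267, 87, 80, 242, 170, 136, 41]
t=2: [203, 103, 242, 226, 45, 203, 281, 136]
t=3: [118, 271, 37, 65, 136, 118, 127, 273]
t=4: [326, 124, 138, 203, 293, 326, 314, 129]
t=5: [256, 325, 293, 142, 179, 256, 228, 313]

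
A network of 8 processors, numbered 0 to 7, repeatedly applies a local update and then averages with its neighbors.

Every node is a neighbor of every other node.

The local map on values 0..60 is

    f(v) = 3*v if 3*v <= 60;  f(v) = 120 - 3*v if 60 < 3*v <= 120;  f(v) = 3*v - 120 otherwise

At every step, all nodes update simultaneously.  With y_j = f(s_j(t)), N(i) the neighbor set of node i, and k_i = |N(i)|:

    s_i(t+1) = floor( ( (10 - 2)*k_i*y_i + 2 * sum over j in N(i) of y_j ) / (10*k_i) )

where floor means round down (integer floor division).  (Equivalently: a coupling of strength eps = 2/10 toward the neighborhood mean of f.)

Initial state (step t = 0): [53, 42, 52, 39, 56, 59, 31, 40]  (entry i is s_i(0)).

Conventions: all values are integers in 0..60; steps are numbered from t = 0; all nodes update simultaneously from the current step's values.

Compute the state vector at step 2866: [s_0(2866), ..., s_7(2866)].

Simulating step by step:
t=0: [53, 42, 52, 39, 56, 59, 31, 40]
t=1: [36, 10, 33, 8, 43, 50, 27, 6]
t=2: [14, 28, 21, 23, 12, 28, 35, 19]
t=3: [41, 37, 53, 48, 37, 37, 21, 53]
t=4: [7, 12, 35, 23, 12, 12, 49, 35]
t=5: [22, 34, 18, 46, 34, 34, 27, 18]
t=6: [49, 21, 49, 21, 21, 21, 37, 49]
t=7: [29, 53, 29, 53, 53, 53, 16, 29]
t=8: [34, 38, 34, 38, 38, 38, 45, 34]
t=9: [16, 7, 16, 7, 7, 7, 14, 16]
t=10: [44, 23, 44, 23, 23, 23, 40, 44]
t=11: [16, 46, 16, 46, 46, 46, 6, 16]
t=12: [43, 20, 43, 20, 20, 20, 20, 43]
t=13: [16, 55, 16, 55, 55, 55, 55, 16]
t=14: [47, 45, 47, 45, 45, 45, 45, 47]
t=15: [20, 15, 20, 15, 15, 15, 15, 20]
t=16: [57, 46, 57, 46, 46, 46, 46, 57]
t=17: [46, 20, 46, 20, 20, 20, 20, 46]
t=18: [24, 56, 24, 56, 56, 56, 56, 24]
t=19: [48, 48, 48, 48, 48, 48, 48, 48]
t=20: [24, 24, 24, 24, 24, 24, 24, 24]
t=21: [48, 48, 48, 48, 48, 48, 48, 48]

Answer: [24, 24, 24, 24, 24, 24, 24, 24]
Key observation: The state at step 19, [48, 48, 48, 48, 48, 48, 48, 48], reappears at step 21: the system is in a cycle of period 2 from step 19 on.  Therefore the state at step 2866 equals the state at step 19 + ((2866 - 19) mod 2) = 20, which is [24, 24, 24, 24, 24, 24, 24, 24].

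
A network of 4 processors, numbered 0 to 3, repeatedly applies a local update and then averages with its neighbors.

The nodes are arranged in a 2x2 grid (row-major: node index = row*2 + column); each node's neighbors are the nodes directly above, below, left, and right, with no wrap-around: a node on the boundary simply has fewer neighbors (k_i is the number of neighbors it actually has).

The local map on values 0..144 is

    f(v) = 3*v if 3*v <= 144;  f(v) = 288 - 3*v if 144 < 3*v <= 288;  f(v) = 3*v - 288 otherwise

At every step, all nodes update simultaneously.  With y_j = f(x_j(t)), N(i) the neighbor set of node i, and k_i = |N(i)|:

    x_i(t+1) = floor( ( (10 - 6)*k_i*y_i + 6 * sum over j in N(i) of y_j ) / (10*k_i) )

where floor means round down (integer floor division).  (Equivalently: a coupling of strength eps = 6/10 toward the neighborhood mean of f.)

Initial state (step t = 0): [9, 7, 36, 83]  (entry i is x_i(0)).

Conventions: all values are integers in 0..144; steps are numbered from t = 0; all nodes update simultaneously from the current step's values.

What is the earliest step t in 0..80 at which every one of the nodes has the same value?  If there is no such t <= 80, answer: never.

Simulating step by step:
t=0: [9, 7, 36, 83]  (not all equal)
t=1: [49, 28, 63, 54]  (not all equal)
t=2: [111, 113, 119, 105]  (not all equal)
t=3: [54, 42, 49, 46]  (not all equal)
t=4: [130, 129, 135, 135]  (not all equal)
t=5: [105, 105, 112, 111]  (not all equal)
t=6: [33, 32, 40, 40]  (not all equal)
t=7: [104, 104, 113, 112]  (not all equal)
t=8: [32, 31, 42, 41]  (not all equal)
t=9: [104, 102, 116, 114]  (not all equal)
t=10: [33, 30, 47, 45]  (not all equal)
t=11: [108, 106, 126, 123]  (not all equal)
t=12: [50, 47, 71, 68]  (not all equal)
t=13: [120, 123, 96, 98]  (not all equal)
t=14: [53, 55, 23, 26]  (not all equal)
t=15: [109, 111, 89, 88]  (not all equal)
t=16: [35, 36, 27, 29]  (not all equal)
t=17: [98, 100, 90, 91]  (not all equal)
t=18: [11, 11, 13, 15]  (not all equal)
t=19: [34, 36, 39, 39]  (not all equal)
t=20: [108, 108, 112, 114]  (not all equal)
t=21: [39, 41, 46, 46]  (not all equal)
t=22: [125, 125, 131, 133]  (not all equal)
t=23: [92, 94, 101, 102]  (not all equal)
t=24: [11, 11, 15, 13]  (not all equal)
t=25: [36, 34, 39, 39]  (not all equal)
t=26: [108, 108, 114, 112]  (not all equal)
t=27: [41, 39, 46, 46]  (not all equal)
t=28: [125, 125, 133, 131]  (not all equal)
t=29: [94, 92, 102, 101]  (not all equal)
t=30: [11, 11, 13, 15]  (not all equal)

Answer: never
Key observation: The state at step 18 reappears at step 30 — the system is in a cycle of period 12 from step 18 on.  No step 0..30 is synchronized, and the cycle repeats forever, so no step up to 80 (or ever) has all nodes equal.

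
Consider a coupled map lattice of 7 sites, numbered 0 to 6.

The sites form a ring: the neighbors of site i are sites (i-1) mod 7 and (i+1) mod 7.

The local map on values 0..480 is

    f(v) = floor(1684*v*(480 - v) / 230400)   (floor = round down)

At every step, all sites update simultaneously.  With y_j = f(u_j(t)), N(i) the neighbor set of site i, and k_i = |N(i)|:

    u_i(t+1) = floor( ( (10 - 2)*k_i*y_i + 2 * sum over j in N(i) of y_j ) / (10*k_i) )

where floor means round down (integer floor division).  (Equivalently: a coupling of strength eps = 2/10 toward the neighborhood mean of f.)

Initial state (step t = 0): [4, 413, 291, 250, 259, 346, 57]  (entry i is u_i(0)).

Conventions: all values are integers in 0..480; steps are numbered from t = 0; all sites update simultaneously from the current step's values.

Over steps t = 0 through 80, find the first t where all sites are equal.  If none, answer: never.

Simulating step by step:
t=0: [4, 413, 291, 250, 259, 346, 57]  (not all equal)
t=1: [48, 203, 383, 417, 410, 329, 175]  (not all equal)
t=2: [200, 370, 277, 201, 222, 350, 363]  (not all equal)
t=3: [387, 319, 398, 410, 408, 338, 322]  (not all equal)
t=4: [285, 350, 248, 212, 227, 338, 358]  (not all equal)
t=5: [389, 348, 410, 415, 411, 353, 330]  (not all equal)
t=6: [276, 314, 220, 199, 218, 318, 347]  (not all equal)
t=7: [400, 386, 413, 409, 412, 376, 348]  (not all equal)
t=8: [246, 255, 209, 210, 212, 281, 319]  (not all equal)
t=9: [415, 418, 413, 414, 414, 405, 382]  (not all equal)
t=10: [203, 191, 200, 199, 201, 224, 260]  (not all equal)
t=11: [410, 404, 408, 408, 409, 417, 417]  (not all equal)
t=12: [208, 221, 215, 213, 210, 194, 193]  (not all equal)
t=13: [412, 417, 416, 415, 413, 405, 405]  (not all equal)
t=14: [204, 193, 194, 197, 203, 220, 220]  (not all equal)
t=15: [411, 404, 405, 407, 410, 417, 417]  (not all equal)
t=16: [207, 222, 221, 216, 208, 193, 193]  (not all equal)
t=17: [412, 417, 417, 415, 412, 404, 404]  (not all equal)
t=18: [204, 193, 192, 197, 205, 222, 222]  (not all equal)
t=19: [411, 404, 404, 407, 412, 417, 417]  (not all equal)
t=20: [207, 222, 223, 216, 204, 193, 193]  (not all equal)
t=21: [412, 417, 417, 415, 410, 404, 404]  (not all equal)
t=22: [204, 193, 192, 197, 209, 222, 222]  (not all equal)
t=23: [411, 404, 404, 407, 412, 417, 417]  (not all equal)

Answer: never
Key observation: The state at step 19 reappears at step 23 — the system is in a cycle of period 4 from step 19 on.  No step 0..23 is synchronized, and the cycle repeats forever, so no step up to 80 (or ever) has all sites equal.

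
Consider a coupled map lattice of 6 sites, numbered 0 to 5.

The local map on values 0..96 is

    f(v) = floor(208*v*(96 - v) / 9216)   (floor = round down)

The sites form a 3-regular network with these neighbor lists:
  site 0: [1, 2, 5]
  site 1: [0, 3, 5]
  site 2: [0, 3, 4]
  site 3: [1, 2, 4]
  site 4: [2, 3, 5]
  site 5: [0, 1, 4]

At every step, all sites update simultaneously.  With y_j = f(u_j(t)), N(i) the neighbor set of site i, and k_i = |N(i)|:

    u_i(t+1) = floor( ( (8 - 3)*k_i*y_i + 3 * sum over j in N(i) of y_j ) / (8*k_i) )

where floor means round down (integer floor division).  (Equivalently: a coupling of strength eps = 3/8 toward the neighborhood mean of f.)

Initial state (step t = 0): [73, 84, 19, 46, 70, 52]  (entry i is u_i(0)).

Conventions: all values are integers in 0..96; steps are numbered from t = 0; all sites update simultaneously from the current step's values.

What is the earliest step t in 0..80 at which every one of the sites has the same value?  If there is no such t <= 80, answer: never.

Answer: 3
Key observation: Synchronization is absorbing here: once all sites are equal they stay equal, and step 3 is the first all-equal step.

Derivation:
t=0: [73, 84, 19, 46, 70, 52]  (not all equal)
t=1: [36, 31, 36, 43, 42, 44]  (not all equal)
t=2: [48, 46, 48, 49, 50, 49]  (not all equal)
t=3: [51, 51, 51, 51, 51, 51]  (all equal)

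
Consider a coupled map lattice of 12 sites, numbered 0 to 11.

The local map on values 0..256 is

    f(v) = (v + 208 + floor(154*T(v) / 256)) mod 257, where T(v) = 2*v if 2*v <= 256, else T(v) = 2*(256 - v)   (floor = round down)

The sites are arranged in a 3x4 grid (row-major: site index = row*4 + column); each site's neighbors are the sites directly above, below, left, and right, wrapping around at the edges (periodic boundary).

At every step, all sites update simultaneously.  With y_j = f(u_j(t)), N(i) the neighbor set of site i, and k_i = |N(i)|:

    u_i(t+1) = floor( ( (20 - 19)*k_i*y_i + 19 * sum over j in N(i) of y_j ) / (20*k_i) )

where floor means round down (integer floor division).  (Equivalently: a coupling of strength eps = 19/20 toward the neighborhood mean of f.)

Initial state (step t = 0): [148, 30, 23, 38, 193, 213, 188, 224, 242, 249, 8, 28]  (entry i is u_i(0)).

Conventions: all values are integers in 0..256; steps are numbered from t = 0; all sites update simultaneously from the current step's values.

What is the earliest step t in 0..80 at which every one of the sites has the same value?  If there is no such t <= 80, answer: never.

Answer: 4
Key observation: Synchronization is absorbing here: once all sites are equal they stay equal, and step 4 is the first all-equal step.

Derivation:
t=0: [148, 30, 23, 38, 193, 213, 188, 224, 242, 249, 8, 28]  (not all equal)
t=1: [125, 155, 117, 109, 216, 168, 166, 125, 168, 168, 115, 162]  (not all equal)
t=2: [214, 220, 211, 219, 224, 222, 215, 214, 222, 219, 219, 211]  (not all equal)
t=3: [213, 214, 214, 215, 213, 213, 214, 214, 214, 213, 215, 214]  (not all equal)
t=4: [215, 215, 215, 215, 215, 215, 215, 215, 215, 215, 215, 215]  (all equal)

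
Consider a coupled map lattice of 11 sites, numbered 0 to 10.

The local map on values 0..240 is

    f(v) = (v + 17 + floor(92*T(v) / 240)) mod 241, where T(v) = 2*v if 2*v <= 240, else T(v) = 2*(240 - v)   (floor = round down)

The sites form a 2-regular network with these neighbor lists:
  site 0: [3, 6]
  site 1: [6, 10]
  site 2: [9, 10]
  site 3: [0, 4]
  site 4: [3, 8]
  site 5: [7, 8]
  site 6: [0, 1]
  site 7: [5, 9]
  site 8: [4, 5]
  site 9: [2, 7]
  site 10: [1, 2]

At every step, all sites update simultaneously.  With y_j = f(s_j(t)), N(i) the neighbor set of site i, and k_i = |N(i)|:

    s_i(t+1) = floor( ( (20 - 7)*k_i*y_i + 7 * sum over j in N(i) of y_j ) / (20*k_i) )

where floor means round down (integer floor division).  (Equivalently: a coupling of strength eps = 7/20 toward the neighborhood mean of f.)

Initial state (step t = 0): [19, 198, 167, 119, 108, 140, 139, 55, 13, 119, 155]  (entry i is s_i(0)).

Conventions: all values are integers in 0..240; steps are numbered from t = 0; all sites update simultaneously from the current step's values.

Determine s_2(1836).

Simulating step by step:
t=0: [19, 198, 167, 119, 108, 140, 139, 55, 13, 119, 155]
t=1: [113, 86, 236, 192, 181, 178, 161, 154, 102, 209, 196]
t=2: [182, 151, 12, 40, 36, 76, 221, 154, 128, 49, 35]
t=3: [18, 168, 56, 70, 107, 179, 48, 197, 189, 114, 98]
t=4: [73, 206, 146, 135, 159, 2, 116, 41, 38, 162, 185]
t=5: [173, 44, 194, 217, 210, 43, 170, 103, 99, 211, 44]
t=6: [43, 119, 21, 8, 41, 127, 172, 146, 141, 41, 78]
t=7: [65, 174, 77, 51, 104, 231, 55, 208, 207, 108, 149]
t=8: [123, 61, 176, 127, 150, 11, 97, 43, 42, 162, 179]
t=9: [222, 113, 42, 230, 209, 55, 183, 107, 106, 170, 22]
t=10: [9, 150, 110, 11, 43, 145, 41, 195, 153, 207, 89]
t=11: [42, 199, 169, 45, 107, 194, 104, 45, 210, 43, 191]
t=12: [110, 39, 172, 114, 152, 21, 146, 79, 42, 118, 45]
t=13: [216, 113, 56, 219, 207, 78, 204, 150, 109, 173, 77]
t=14: [9, 168, 101, 10, 43, 177, 44, 180, 164, 61, 157]
t=15: [43, 213, 189, 43, 107, 42, 108, 23, 171, 115, 230]
t=16: [112, 44, 43, 111, 192, 111, 152, 91, 207, 153, 10]
t=17: [217, 108, 107, 176, 41, 170, 207, 193, 43, 200, 54]
t=18: [8, 155, 154, 17, 74, 172, 43, 46, 117, 40, 145]
t=19: [44, 211, 209, 61, 142, 56, 106, 78, 170, 115, 234]
t=20: [118, 44, 46, 138, 215, 143, 150, 158, 217, 171, 12]
t=21: [228, 109, 112, 192, 49, 195, 209, 237, 49, 214, 58]
t=22: [10, 158, 161, 22, 85, 23, 44, 12, 85, 45, 151]
t=23: [48, 211, 212, 70, 147, 72, 108, 51, 147, 110, 236]
t=24: [126, 44, 45, 149, 218, 153, 153, 131, 219, 157, 12]
t=25: [231, 109, 110, 194, 49, 195, 210, 232, 50, 211, 57]
t=26: [10, 157, 159, 23, 86, 24, 44, 11, 87, 45, 149]
t=27: [48, 211, 212, 72, 148, 74, 108, 50, 150, 110, 235]
t=28: [127, 44, 45, 152, 219, 155, 153, 130, 220, 157, 12]
t=29: [232, 109, 110, 195, 50, 196, 210, 233, 50, 211, 57]
t=30: [11, 157, 159, 24, 87, 24, 44, 11, 87, 45, 149]
t=31: [50, 211, 212, 74, 150, 74, 108, 50, 150, 110, 235]
t=32: [130, 44, 45, 155, 220, 155, 154, 130, 220, 157, 12]
t=33: [232, 109, 110, 196, 50, 196, 210, 233, 50, 211, 57]
t=34: [11, 157, 159, 24, 87, 24, 44, 11, 87, 45, 149]

Answer: s_2(1836) = 45
Key observation: The state at step 30, [11, 157, 159, 24, 87, 24, 44, 11, 87, 45, 149], reappears at step 34: the system is in a cycle of period 4 from step 30 on.  Therefore the state at step 1836 equals the state at step 30 + ((1836 - 30) mod 4) = 32, which is [130, 44, 45, 155, 220, 155, 154, 130, 220, 157, 12].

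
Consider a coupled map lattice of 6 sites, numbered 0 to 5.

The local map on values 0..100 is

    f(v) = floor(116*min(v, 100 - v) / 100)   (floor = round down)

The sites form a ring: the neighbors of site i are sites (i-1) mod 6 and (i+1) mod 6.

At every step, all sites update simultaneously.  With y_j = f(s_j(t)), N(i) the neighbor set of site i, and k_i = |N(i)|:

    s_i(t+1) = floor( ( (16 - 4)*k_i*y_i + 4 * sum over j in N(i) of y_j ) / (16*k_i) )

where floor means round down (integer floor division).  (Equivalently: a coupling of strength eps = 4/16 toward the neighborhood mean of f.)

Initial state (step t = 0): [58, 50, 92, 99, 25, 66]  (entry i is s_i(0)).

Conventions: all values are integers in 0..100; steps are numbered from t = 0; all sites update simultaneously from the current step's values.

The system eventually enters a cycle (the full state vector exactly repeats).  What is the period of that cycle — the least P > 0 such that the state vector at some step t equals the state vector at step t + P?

Simulating step by step:
t=0: [58, 50, 92, 99, 25, 66]
t=1: [48, 50, 14, 5, 26, 38]
t=2: [54, 52, 19, 9, 28, 43]
t=3: [52, 50, 24, 14, 31, 47]
t=4: [55, 53, 29, 19, 35, 51]
t=5: [52, 51, 34, 25, 39, 53]
t=6: [55, 53, 39, 32, 44, 53]
t=7: [52, 52, 45, 39, 49, 53]
t=8: [54, 54, 51, 47, 54, 54]
t=9: [53, 53, 55, 54, 53, 53]
t=10: [54, 53, 52, 53, 53, 54]
t=11: [53, 54, 54, 54, 53, 53]
t=12: [53, 53, 53, 53, 53, 54]
t=13: [53, 54, 54, 54, 53, 53]

Answer: 2
Key observation: The state at step 11, [53, 54, 54, 54, 53, 53], reappears at step 13 — and no state repeats earlier — so the cycle the system enters has period 2.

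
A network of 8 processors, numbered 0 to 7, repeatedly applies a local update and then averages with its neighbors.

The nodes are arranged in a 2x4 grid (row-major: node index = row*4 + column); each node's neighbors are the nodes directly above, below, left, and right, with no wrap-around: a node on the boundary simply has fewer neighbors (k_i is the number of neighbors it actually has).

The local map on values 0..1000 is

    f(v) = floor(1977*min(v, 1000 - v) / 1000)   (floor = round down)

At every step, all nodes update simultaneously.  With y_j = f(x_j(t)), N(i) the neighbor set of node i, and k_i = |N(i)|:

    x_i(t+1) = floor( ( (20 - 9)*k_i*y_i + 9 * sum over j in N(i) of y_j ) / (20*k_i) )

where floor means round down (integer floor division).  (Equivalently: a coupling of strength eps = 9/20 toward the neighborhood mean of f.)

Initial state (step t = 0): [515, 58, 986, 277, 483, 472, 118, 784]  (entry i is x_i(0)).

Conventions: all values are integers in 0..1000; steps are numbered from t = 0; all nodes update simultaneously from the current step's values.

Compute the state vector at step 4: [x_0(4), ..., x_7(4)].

Simulating step by step:
t=0: [515, 58, 986, 277, 483, 472, 118, 784]
t=1: [767, 350, 148, 403, 950, 708, 336, 410]
t=2: [430, 579, 483, 685, 287, 535, 617, 774]
t=3: [782, 866, 856, 657, 709, 828, 764, 555]
t=4: [425, 303, 367, 634, 489, 382, 481, 740]

Answer: [425, 303, 367, 634, 489, 382, 481, 740]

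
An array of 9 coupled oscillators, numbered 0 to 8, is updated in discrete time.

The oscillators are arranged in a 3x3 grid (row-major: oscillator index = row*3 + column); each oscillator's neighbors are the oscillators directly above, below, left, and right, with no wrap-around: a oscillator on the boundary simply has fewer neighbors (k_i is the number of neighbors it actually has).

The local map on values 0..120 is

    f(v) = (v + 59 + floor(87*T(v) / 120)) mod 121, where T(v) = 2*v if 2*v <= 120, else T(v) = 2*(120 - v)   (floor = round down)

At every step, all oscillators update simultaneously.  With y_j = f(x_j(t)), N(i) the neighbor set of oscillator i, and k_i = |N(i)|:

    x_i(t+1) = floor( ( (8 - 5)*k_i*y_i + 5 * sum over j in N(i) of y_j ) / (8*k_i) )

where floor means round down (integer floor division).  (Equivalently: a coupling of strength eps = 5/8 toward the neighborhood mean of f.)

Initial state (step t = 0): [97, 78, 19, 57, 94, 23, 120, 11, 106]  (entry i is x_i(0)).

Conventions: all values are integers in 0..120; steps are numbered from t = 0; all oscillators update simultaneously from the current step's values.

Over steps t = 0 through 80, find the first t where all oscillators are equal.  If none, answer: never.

Answer: 5
Key observation: Synchronization is absorbing here: once all oscillators are equal they stay equal, and step 5 is the first all-equal step.

Derivation:
t=0: [97, 78, 19, 57, 94, 23, 120, 11, 106]  (not all equal)
t=1: [73, 78, 99, 69, 81, 92, 72, 71, 86]  (not all equal)
t=2: [78, 74, 70, 78, 75, 71, 79, 77, 74]  (not all equal)
t=3: [76, 78, 79, 76, 77, 79, 76, 77, 78]  (not all equal)
t=4: [76, 76, 76, 77, 76, 76, 77, 76, 76]  (not all equal)
t=5: [77, 77, 77, 77, 77, 77, 77, 77, 77]  (all equal)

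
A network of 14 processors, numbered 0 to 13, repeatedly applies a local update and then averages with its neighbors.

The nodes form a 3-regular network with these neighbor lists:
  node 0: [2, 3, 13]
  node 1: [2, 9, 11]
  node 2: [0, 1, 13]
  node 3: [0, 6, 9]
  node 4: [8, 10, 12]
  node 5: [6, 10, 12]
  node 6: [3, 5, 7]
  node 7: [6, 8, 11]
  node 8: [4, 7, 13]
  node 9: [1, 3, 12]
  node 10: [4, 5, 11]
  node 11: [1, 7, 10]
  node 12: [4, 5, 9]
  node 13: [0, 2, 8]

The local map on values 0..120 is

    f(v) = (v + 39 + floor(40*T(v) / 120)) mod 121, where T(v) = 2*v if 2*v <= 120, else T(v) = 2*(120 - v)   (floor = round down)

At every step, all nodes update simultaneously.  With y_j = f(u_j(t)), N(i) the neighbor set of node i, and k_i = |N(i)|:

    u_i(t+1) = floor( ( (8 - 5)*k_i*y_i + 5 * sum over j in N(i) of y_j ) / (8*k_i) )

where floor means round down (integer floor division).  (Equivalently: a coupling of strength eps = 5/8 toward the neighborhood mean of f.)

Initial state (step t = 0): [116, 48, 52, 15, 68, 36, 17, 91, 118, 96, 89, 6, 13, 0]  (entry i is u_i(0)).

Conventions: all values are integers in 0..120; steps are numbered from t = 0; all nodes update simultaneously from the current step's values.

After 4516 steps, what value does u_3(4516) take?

Answer: u_3(4516) = 48
Key observation: The state at step 22, [84, 85, 97, 48, 92, 49, 48, 86, 98, 48, 93, 106, 48, 91], reappears at step 24: the system is in a cycle of period 2 from step 22 on.  Therefore the state at step 4516 equals the state at step 22 + ((4516 - 22) mod 2) = 22, which is [84, 85, 97, 48, 92, 49, 48, 86, 98, 48, 93, 106, 48, 91].

Derivation:
t=0: [116, 48, 52, 15, 68, 36, 17, 91, 118, 96, 89, 6, 13, 0]
t=1: [35, 61, 41, 51, 33, 69, 64, 42, 32, 61, 45, 54, 53, 30]
t=2: [77, 34, 82, 29, 79, 36, 34, 65, 95, 12, 68, 53, 29, 95]
t=3: [38, 54, 40, 69, 37, 79, 78, 34, 25, 78, 34, 30, 70, 26]
t=4: [81, 48, 79, 39, 78, 38, 38, 75, 87, 19, 80, 74, 38, 90]
t=5: [41, 68, 44, 80, 40, 85, 85, 40, 25, 93, 39, 42, 79, 26]
t=6: [85, 59, 85, 42, 82, 41, 42, 84, 90, 25, 89, 88, 42, 93]
t=7: [43, 33, 24, 85, 43, 91, 91, 43, 27, 78, 43, 24, 85, 27]
t=8: [80, 73, 89, 43, 87, 44, 44, 81, 94, 39, 86, 95, 43, 88]
t=9: [43, 41, 25, 91, 44, 93, 93, 44, 27, 89, 44, 26, 91, 26]
t=10: [80, 79, 92, 45, 88, 46, 46, 82, 95, 44, 88, 99, 45, 87]
t=11: [44, 44, 26, 95, 45, 96, 96, 45, 27, 94, 46, 27, 95, 27]
t=12: [82, 82, 94, 46, 90, 47, 47, 84, 96, 46, 90, 102, 46, 89]
t=13: [45, 46, 26, 96, 46, 98, 97, 47, 28, 96, 47, 28, 97, 27]
t=14: [83, 84, 95, 47, 91, 48, 48, 85, 97, 47, 91, 104, 47, 90]
t=15: [45, 46, 27, 98, 46, 99, 99, 47, 28, 98, 47, 28, 98, 28]
t=16: [84, 84, 96, 47, 91, 48, 48, 85, 97, 47, 92, 104, 47, 90]
t=17: [46, 47, 27, 98, 46, 99, 99, 47, 28, 98, 47, 28, 98, 28]
t=18: [84, 85, 97, 47, 91, 48, 48, 85, 97, 48, 92, 105, 47, 91]
t=19: [46, 47, 27, 98, 46, 99, 99, 47, 28, 98, 48, 29, 99, 28]
t=20: [84, 85, 97, 47, 92, 49, 48, 86, 97, 48, 93, 106, 48, 91]
t=21: [46, 47, 27, 98, 47, 100, 99, 47, 28, 99, 48, 29, 100, 28]
t=22: [84, 85, 97, 48, 92, 49, 48, 86, 98, 48, 93, 106, 48, 91]
t=23: [46, 47, 27, 99, 47, 100, 99, 47, 28, 99, 48, 29, 100, 28]
t=24: [84, 85, 97, 48, 92, 49, 48, 86, 98, 48, 93, 106, 48, 91]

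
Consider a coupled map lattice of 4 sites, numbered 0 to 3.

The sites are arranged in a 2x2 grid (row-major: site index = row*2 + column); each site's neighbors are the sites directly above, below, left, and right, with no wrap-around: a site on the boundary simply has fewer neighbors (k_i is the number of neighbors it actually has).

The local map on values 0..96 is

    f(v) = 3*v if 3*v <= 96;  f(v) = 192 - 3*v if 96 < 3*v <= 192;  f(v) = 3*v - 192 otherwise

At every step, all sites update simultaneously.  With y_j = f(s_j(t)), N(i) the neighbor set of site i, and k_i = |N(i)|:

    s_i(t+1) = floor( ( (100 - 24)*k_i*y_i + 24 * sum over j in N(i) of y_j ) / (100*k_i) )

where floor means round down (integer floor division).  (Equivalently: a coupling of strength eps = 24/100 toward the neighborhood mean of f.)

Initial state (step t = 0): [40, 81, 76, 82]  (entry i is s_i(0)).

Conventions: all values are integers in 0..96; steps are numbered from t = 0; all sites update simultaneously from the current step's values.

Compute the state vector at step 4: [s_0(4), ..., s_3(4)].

Answer: [60, 46, 78, 21]

Derivation:
t=0: [40, 81, 76, 82]
t=1: [65, 53, 42, 51]
t=2: [14, 30, 55, 41]
t=3: [45, 81, 33, 66]
t=4: [60, 46, 78, 21]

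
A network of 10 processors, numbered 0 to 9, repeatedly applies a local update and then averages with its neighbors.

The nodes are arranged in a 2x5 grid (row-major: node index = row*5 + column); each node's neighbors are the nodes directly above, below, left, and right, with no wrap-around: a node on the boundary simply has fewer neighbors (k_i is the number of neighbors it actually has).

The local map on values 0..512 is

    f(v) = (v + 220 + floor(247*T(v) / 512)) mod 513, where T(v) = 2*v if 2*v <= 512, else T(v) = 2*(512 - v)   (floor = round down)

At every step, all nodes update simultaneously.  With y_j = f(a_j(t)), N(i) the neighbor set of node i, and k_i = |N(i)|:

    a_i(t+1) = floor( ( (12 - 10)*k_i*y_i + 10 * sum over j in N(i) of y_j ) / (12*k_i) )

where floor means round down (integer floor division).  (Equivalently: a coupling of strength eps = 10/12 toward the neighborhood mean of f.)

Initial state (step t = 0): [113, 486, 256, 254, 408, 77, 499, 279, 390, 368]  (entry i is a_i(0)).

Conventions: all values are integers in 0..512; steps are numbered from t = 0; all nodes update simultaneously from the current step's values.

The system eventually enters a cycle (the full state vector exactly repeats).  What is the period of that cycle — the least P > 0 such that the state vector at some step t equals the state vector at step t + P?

Answer: 3
Key observation: The state at step 13, [217, 217, 217, 217, 217, 217, 217, 217, 217, 217], reappears at step 16 — and no state repeats earlier — so the cycle the system enters has period 3.

Derivation:
t=0: [113, 486, 256, 254, 408, 77, 499, 279, 390, 368]
t=1: [319, 278, 211, 211, 210, 336, 258, 213, 210, 214]
t=2: [211, 185, 146, 119, 123, 211, 186, 145, 123, 120]
t=3: [99, 205, 369, 472, 455, 100, 205, 372, 469, 460]
t=4: [287, 222, 185, 215, 216, 287, 223, 185, 216, 216]
t=5: [182, 142, 106, 113, 130, 183, 141, 107, 113, 131]
t=6: [246, 357, 452, 447, 462, 244, 359, 451, 448, 461]
t=7: [197, 207, 215, 216, 216, 198, 206, 215, 216, 216]
t=8: [102, 111, 125, 130, 131, 101, 112, 124, 130, 131]
t=9: [426, 441, 459, 472, 476, 428, 439, 460, 472, 476]
t=10: [215, 216, 216, 217, 217, 215, 216, 216, 217, 217]
t=11: [129, 130, 131, 132, 133, 129, 130, 131, 132, 133]
t=12: [473, 475, 477, 479, 480, 473, 475, 477, 479, 480]
t=13: [217, 217, 217, 217, 217, 217, 217, 217, 217, 217]
t=14: [133, 133, 133, 133, 133, 133, 133, 133, 133, 133]
t=15: [481, 481, 481, 481, 481, 481, 481, 481, 481, 481]
t=16: [217, 217, 217, 217, 217, 217, 217, 217, 217, 217]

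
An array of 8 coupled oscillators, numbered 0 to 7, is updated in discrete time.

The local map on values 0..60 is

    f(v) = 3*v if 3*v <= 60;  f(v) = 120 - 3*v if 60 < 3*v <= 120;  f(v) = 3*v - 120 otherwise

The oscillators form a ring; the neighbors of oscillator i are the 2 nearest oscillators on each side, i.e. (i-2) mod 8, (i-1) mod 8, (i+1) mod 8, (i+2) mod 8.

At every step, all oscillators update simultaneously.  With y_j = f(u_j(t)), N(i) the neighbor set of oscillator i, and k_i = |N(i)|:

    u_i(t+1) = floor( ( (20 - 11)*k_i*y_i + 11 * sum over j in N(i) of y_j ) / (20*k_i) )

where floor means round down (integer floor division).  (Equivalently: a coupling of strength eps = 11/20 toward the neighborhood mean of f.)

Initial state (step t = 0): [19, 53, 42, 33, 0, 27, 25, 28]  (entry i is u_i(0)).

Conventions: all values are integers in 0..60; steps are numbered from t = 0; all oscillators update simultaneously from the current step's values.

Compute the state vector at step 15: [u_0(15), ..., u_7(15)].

Simulating step by step:
t=0: [19, 53, 42, 33, 0, 27, 25, 28]
t=1: [42, 34, 18, 21, 15, 31, 38, 40]
t=2: [13, 24, 41, 45, 40, 27, 13, 7]
t=3: [32, 32, 15, 19, 13, 27, 31, 32]
t=4: [27, 31, 40, 45, 40, 37, 29, 26]
t=5: [31, 25, 11, 11, 7, 16, 27, 33]
t=6: [31, 35, 32, 35, 30, 37, 33, 31]
t=7: [24, 19, 22, 17, 22, 16, 22, 22]
t=8: [51, 54, 53, 52, 52, 50, 52, 52]
t=9: [35, 38, 37, 36, 35, 33, 34, 35]
t=10: [13, 9, 10, 12, 15, 17, 17, 15]
t=11: [38, 32, 33, 37, 43, 47, 47, 43]
t=12: [13, 16, 16, 14, 13, 16, 15, 13]
t=13: [42, 44, 44, 44, 42, 44, 42, 42]
t=14: [7, 10, 10, 11, 8, 9, 6, 7]
t=15: [23, 27, 28, 30, 25, 25, 20, 22]

Answer: [23, 27, 28, 30, 25, 25, 20, 22]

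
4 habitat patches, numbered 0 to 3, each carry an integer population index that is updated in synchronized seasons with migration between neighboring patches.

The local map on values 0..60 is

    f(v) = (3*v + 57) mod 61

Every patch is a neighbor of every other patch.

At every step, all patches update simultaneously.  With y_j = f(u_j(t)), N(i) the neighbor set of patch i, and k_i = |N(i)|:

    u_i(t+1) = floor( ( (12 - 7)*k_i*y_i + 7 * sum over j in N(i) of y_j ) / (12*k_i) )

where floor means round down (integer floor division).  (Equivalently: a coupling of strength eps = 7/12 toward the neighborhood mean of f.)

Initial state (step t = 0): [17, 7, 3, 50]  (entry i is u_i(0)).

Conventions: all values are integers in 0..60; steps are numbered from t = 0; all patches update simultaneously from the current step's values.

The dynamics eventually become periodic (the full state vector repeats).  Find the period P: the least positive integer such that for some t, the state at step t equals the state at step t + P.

Simulating step by step:
t=0: [17, 7, 3, 50]
t=1: [28, 21, 19, 23]
t=2: [30, 39, 38, 27]
t=3: [33, 39, 38, 31]
t=4: [39, 43, 42, 37]
t=5: [31, 20, 19, 29]
t=6: [37, 43, 42, 35]
t=7: [27, 17, 17, 26]
t=8: [27, 34, 34, 26]
t=9: [23, 28, 28, 22]
t=10: [9, 12, 12, 8]
t=11: [25, 27, 27, 25]
t=12: [12, 13, 13, 12]
t=13: [33, 33, 33, 33]
t=14: [34, 34, 34, 34]
t=15: [37, 37, 37, 37]
t=16: [46, 46, 46, 46]
t=17: [12, 12, 12, 12]
t=18: [32, 32, 32, 32]
t=19: [31, 31, 31, 31]
t=20: [28, 28, 28, 28]
t=21: [19, 19, 19, 19]
t=22: [53, 53, 53, 53]
t=23: [33, 33, 33, 33]

Answer: 10
Key observation: The state at step 13, [33, 33, 33, 33], reappears at step 23 — and no state repeats earlier — so the cycle the system enters has period 10.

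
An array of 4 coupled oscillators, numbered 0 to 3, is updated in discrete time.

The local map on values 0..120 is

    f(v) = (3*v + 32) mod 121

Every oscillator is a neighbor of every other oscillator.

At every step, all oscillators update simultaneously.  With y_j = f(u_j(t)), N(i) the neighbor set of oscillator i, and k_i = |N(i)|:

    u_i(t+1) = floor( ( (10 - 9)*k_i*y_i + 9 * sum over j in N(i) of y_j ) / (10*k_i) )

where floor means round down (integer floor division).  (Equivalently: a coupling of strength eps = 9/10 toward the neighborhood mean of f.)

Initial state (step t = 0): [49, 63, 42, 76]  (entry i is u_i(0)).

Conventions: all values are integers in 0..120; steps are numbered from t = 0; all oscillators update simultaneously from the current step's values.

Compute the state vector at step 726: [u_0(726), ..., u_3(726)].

Simulating step by step:
t=0: [49, 63, 42, 76]
t=1: [52, 43, 56, 60]
t=2: [69, 75, 67, 64]
t=3: [80, 101, 82, 83]
t=4: [53, 40, 52, 51]
t=5: [55, 63, 56, 56]
t=6: [85, 80, 84, 84]
t=7: [38, 41, 39, 39]
t=8: [29, 27, 28, 28]
t=9: [115, 116, 116, 116]
t=10: [16, 16, 16, 16]
t=11: [80, 80, 80, 80]
t=12: [30, 30, 30, 30]
t=13: [1, 1, 1, 1]
t=14: [35, 35, 35, 35]
t=15: [16, 16, 16, 16]

Answer: [80, 80, 80, 80]
Key observation: The state at step 10, [16, 16, 16, 16], reappears at step 15: the system is in a cycle of period 5 from step 10 on.  Therefore the state at step 726 equals the state at step 10 + ((726 - 10) mod 5) = 11, which is [80, 80, 80, 80].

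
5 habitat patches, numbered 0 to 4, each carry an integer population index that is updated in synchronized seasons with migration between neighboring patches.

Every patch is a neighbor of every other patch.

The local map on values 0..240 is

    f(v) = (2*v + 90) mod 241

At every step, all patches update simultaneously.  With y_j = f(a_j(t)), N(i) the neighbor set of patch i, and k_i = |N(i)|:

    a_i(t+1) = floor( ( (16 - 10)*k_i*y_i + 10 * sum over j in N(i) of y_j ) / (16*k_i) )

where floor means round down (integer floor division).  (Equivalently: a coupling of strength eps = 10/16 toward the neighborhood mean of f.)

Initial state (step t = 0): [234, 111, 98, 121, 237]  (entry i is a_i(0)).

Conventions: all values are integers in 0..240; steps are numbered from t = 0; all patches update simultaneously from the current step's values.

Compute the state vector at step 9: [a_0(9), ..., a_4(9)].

Answer: [159, 159, 158, 158, 159]

Derivation:
t=0: [234, 111, 98, 121, 237]
t=1: [73, 72, 66, 76, 74]
t=2: [197, 196, 194, 145, 197]
t=3: [59, 59, 111, 89, 59]
t=4: [158, 158, 128, 118, 158]
t=5: [143, 143, 130, 125, 143]
t=6: [125, 125, 119, 117, 125]
t=7: [94, 94, 92, 91, 94]
t=8: [35, 35, 34, 34, 35]
t=9: [159, 159, 158, 158, 159]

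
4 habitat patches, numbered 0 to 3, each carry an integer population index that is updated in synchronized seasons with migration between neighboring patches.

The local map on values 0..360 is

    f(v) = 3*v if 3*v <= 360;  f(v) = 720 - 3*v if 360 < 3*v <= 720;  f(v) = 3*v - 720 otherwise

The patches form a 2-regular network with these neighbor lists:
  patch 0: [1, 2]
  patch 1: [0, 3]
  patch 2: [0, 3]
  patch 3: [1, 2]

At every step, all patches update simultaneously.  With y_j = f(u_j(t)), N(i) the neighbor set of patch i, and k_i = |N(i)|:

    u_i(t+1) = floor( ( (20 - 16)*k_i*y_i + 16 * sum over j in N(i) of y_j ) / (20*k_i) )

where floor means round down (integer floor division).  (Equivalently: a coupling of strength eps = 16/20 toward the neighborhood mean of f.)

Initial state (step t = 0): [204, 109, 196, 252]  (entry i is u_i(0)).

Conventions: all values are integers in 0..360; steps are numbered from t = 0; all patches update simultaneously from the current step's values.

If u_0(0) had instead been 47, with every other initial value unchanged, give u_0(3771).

Answer: u_0(3771) = 162
Key observation: The state at step 38, [54, 54, 54, 54], reappears at step 42: the system is in a cycle of period 4 from step 38 on.  Therefore the state at step 3771 equals the state at step 38 + ((3771 - 38) mod 4) = 39, which is [162, 162, 162, 162].

Derivation:
t=0: [47, 109, 196, 252]
t=1: [211, 136, 97, 190]
t=2: [258, 157, 153, 271]
t=3: [214, 108, 111, 222]
t=4: [278, 117, 119, 273]
t=5: [306, 155, 156, 303]
t=6: [242, 205, 205, 240]
t=7: [85, 23, 23, 84]
t=8: [106, 216, 216, 105]
t=9: [121, 267, 267, 120]
t=10: [136, 303, 303, 136]
t=11: [213, 287, 287, 213]
t=12: [129, 93, 93, 129]
t=13: [289, 322, 322, 289]
t=14: [226, 166, 166, 226]
t=15: [186, 78, 78, 186]
t=16: [219, 176, 176, 219]
t=17: [166, 88, 88, 166]
t=18: [255, 230, 230, 255]
t=19: [33, 42, 42, 33]
t=20: [120, 104, 104, 120]
t=21: [321, 350, 350, 321]
t=22: [312, 260, 260, 312]
t=23: [91, 184, 184, 91]
t=24: [189, 252, 252, 189]
t=25: [59, 129, 129, 59]
t=26: [301, 208, 208, 301]
t=27: [113, 165, 165, 113]
t=28: [247, 316, 316, 247]
t=29: [186, 62, 62, 186]
t=30: [181, 166, 166, 181]
t=31: [213, 186, 186, 213]
t=32: [145, 97, 97, 145]
t=33: [289, 286, 286, 289]
t=34: [139, 145, 145, 139]
t=35: [288, 299, 299, 288]
t=36: [170, 150, 150, 170]
t=37: [258, 222, 222, 258]
t=38: [54, 54, 54, 54]
t=39: [162, 162, 162, 162]
t=40: [234, 234, 234, 234]
t=41: [18, 18, 18, 18]
t=42: [54, 54, 54, 54]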